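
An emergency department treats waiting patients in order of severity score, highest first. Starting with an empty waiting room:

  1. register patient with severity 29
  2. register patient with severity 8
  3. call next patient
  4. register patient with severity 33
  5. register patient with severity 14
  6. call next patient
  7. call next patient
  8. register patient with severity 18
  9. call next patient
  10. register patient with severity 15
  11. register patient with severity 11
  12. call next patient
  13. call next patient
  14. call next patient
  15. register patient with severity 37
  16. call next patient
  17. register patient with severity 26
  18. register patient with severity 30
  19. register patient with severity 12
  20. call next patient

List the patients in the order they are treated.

29 → 33 → 14 → 18 → 15 → 11 → 8 → 37 → 30

insert 29 → {29}
insert 8 → {29, 8}
call next patient → 29; now {8}
insert 33 → {33, 8}
insert 14 → {33, 14, 8}
call next patient → 33; now {14, 8}
call next patient → 14; now {8}
insert 18 → {18, 8}
call next patient → 18; now {8}
insert 15 → {15, 8}
insert 11 → {15, 11, 8}
call next patient → 15; now {11, 8}
call next patient → 11; now {8}
call next patient → 8; now {}
insert 37 → {37}
call next patient → 37; now {}
insert 26 → {26}
insert 30 → {30, 26}
insert 12 → {30, 26, 12}
call next patient → 30; now {26, 12}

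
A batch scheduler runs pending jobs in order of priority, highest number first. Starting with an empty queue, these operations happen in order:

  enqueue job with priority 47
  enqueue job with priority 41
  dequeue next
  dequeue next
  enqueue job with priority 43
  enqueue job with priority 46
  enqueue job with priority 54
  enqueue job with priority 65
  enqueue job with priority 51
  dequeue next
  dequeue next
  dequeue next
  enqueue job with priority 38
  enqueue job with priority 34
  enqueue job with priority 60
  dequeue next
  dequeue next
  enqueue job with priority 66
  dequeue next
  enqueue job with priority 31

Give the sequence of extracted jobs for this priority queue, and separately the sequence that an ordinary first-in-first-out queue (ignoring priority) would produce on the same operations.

insert 47 → {47}
insert 41 → {47, 41}
dequeue next → 47; now {41}
dequeue next → 41; now {}
insert 43 → {43}
insert 46 → {46, 43}
insert 54 → {54, 46, 43}
insert 65 → {65, 54, 46, 43}
insert 51 → {65, 54, 51, 46, 43}
dequeue next → 65; now {54, 51, 46, 43}
dequeue next → 54; now {51, 46, 43}
dequeue next → 51; now {46, 43}
insert 38 → {46, 43, 38}
insert 34 → {46, 43, 38, 34}
insert 60 → {60, 46, 43, 38, 34}
dequeue next → 60; now {46, 43, 38, 34}
dequeue next → 46; now {43, 38, 34}
insert 66 → {66, 43, 38, 34}
dequeue next → 66; now {43, 38, 34}
insert 31 → {43, 38, 34, 31}

priority queue: [47, 41, 65, 54, 51, 60, 46, 66]; FIFO queue: 47, 41, 43, 46, 54, 65, 51, 38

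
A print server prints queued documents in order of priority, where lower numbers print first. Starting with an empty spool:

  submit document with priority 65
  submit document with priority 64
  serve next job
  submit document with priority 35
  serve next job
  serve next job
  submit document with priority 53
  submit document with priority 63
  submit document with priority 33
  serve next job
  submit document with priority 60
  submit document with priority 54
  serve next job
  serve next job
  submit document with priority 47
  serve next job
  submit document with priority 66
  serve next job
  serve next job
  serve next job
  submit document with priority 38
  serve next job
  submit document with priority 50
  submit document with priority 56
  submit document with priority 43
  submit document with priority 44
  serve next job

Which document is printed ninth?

insert 65 → {65}
insert 64 → {64, 65}
serve next job → 64; now {65}
insert 35 → {35, 65}
serve next job → 35; now {65}
serve next job → 65; now {}
insert 53 → {53}
insert 63 → {53, 63}
insert 33 → {33, 53, 63}
serve next job → 33; now {53, 63}
insert 60 → {53, 60, 63}
insert 54 → {53, 54, 60, 63}
serve next job → 53; now {54, 60, 63}
serve next job → 54; now {60, 63}
insert 47 → {47, 60, 63}
serve next job → 47; now {60, 63}
insert 66 → {60, 63, 66}
serve next job → 60; now {63, 66}
serve next job → 63; now {66}
serve next job → 66; now {}
insert 38 → {38}
serve next job → 38; now {}
insert 50 → {50}
insert 56 → {50, 56}
insert 43 → {43, 50, 56}
insert 44 → {43, 44, 50, 56}
serve next job → 43; now {44, 50, 56}

63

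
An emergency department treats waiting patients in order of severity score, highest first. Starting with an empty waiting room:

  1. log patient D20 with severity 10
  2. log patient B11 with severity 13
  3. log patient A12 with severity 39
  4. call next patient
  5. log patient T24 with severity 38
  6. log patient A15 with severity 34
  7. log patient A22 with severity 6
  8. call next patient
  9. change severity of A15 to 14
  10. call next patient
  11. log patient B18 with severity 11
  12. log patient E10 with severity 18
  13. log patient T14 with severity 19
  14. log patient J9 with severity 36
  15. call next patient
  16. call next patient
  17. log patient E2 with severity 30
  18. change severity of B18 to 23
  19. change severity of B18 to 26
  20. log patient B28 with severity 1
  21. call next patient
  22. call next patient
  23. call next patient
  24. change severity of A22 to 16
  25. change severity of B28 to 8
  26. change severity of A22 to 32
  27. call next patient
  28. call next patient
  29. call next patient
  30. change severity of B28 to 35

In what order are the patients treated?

add D20 (severity 10) → {D20:10}
add B11 (severity 13) → {B11:13, D20:10}
add A12 (severity 39) → {A12:39, B11:13, D20:10}
call next patient → A12; now {B11:13, D20:10}
add T24 (severity 38) → {T24:38, B11:13, D20:10}
add A15 (severity 34) → {T24:38, A15:34, B11:13, D20:10}
add A22 (severity 6) → {T24:38, A15:34, B11:13, D20:10, A22:6}
call next patient → T24; now {A15:34, B11:13, D20:10, A22:6}
update A15 to severity 14 → {A15:14, B11:13, D20:10, A22:6}
call next patient → A15; now {B11:13, D20:10, A22:6}
add B18 (severity 11) → {B11:13, B18:11, D20:10, A22:6}
add E10 (severity 18) → {E10:18, B11:13, B18:11, D20:10, A22:6}
add T14 (severity 19) → {T14:19, E10:18, B11:13, B18:11, D20:10, A22:6}
add J9 (severity 36) → {J9:36, T14:19, E10:18, B11:13, B18:11, D20:10, A22:6}
call next patient → J9; now {T14:19, E10:18, B11:13, B18:11, D20:10, A22:6}
call next patient → T14; now {E10:18, B11:13, B18:11, D20:10, A22:6}
add E2 (severity 30) → {E2:30, E10:18, B11:13, B18:11, D20:10, A22:6}
update B18 to severity 23 → {E2:30, B18:23, E10:18, B11:13, D20:10, A22:6}
update B18 to severity 26 → {E2:30, B18:26, E10:18, B11:13, D20:10, A22:6}
add B28 (severity 1) → {E2:30, B18:26, E10:18, B11:13, D20:10, A22:6, B28:1}
call next patient → E2; now {B18:26, E10:18, B11:13, D20:10, A22:6, B28:1}
call next patient → B18; now {E10:18, B11:13, D20:10, A22:6, B28:1}
call next patient → E10; now {B11:13, D20:10, A22:6, B28:1}
update A22 to severity 16 → {A22:16, B11:13, D20:10, B28:1}
update B28 to severity 8 → {A22:16, B11:13, D20:10, B28:8}
update A22 to severity 32 → {A22:32, B11:13, D20:10, B28:8}
call next patient → A22; now {B11:13, D20:10, B28:8}
call next patient → B11; now {D20:10, B28:8}
call next patient → D20; now {B28:8}
update B28 to severity 35 → {B28:35}

[A12, T24, A15, J9, T14, E2, B18, E10, A22, B11, D20]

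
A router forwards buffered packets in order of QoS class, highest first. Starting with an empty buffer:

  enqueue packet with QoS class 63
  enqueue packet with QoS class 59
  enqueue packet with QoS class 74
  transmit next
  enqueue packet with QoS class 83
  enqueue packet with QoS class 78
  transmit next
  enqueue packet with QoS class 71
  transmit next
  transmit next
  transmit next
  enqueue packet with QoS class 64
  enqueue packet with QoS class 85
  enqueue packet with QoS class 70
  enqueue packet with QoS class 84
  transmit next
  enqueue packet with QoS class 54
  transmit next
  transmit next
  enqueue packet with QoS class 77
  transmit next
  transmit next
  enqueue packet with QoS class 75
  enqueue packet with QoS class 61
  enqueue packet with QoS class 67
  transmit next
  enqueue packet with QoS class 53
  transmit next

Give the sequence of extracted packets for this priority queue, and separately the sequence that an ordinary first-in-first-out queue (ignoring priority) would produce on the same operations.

insert 63 → {63}
insert 59 → {63, 59}
insert 74 → {74, 63, 59}
transmit next → 74; now {63, 59}
insert 83 → {83, 63, 59}
insert 78 → {83, 78, 63, 59}
transmit next → 83; now {78, 63, 59}
insert 71 → {78, 71, 63, 59}
transmit next → 78; now {71, 63, 59}
transmit next → 71; now {63, 59}
transmit next → 63; now {59}
insert 64 → {64, 59}
insert 85 → {85, 64, 59}
insert 70 → {85, 70, 64, 59}
insert 84 → {85, 84, 70, 64, 59}
transmit next → 85; now {84, 70, 64, 59}
insert 54 → {84, 70, 64, 59, 54}
transmit next → 84; now {70, 64, 59, 54}
transmit next → 70; now {64, 59, 54}
insert 77 → {77, 64, 59, 54}
transmit next → 77; now {64, 59, 54}
transmit next → 64; now {59, 54}
insert 75 → {75, 59, 54}
insert 61 → {75, 61, 59, 54}
insert 67 → {75, 67, 61, 59, 54}
transmit next → 75; now {67, 61, 59, 54}
insert 53 → {67, 61, 59, 54, 53}
transmit next → 67; now {61, 59, 54, 53}

priority queue: 74, 83, 78, 71, 63, 85, 84, 70, 77, 64, 75, 67; FIFO queue: 63, 59, 74, 83, 78, 71, 64, 85, 70, 84, 54, 77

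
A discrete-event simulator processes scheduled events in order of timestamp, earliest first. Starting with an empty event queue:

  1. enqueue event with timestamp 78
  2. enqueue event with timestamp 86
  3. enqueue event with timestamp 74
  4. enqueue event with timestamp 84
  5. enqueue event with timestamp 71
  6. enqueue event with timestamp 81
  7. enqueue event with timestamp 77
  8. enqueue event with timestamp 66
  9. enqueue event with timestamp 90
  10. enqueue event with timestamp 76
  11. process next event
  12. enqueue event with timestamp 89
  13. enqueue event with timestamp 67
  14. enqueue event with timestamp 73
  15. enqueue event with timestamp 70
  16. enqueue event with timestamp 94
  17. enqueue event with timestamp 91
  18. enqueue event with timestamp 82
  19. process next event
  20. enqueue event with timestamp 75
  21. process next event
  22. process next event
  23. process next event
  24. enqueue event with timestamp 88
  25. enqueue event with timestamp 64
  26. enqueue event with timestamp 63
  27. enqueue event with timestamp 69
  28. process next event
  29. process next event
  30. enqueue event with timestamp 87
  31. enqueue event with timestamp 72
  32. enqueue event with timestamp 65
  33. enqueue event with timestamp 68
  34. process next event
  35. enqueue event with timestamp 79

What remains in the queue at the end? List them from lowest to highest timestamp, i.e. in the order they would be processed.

[68, 69, 72, 74, 75, 76, 77, 78, 79, 81, 82, 84, 86, 87, 88, 89, 90, 91, 94]

insert 78 → {78}
insert 86 → {78, 86}
insert 74 → {74, 78, 86}
insert 84 → {74, 78, 84, 86}
insert 71 → {71, 74, 78, 84, 86}
insert 81 → {71, 74, 78, 81, 84, 86}
insert 77 → {71, 74, 77, 78, 81, 84, 86}
insert 66 → {66, 71, 74, 77, 78, 81, 84, 86}
insert 90 → {66, 71, 74, 77, 78, 81, 84, 86, 90}
insert 76 → {66, 71, 74, 76, 77, 78, 81, 84, 86, 90}
process next event → 66; now {71, 74, 76, 77, 78, 81, 84, 86, 90}
insert 89 → {71, 74, 76, 77, 78, 81, 84, 86, 89, 90}
insert 67 → {67, 71, 74, 76, 77, 78, 81, 84, 86, 89, 90}
insert 73 → {67, 71, 73, 74, 76, 77, 78, 81, 84, 86, 89, 90}
insert 70 → {67, 70, 71, 73, 74, 76, 77, 78, 81, 84, 86, 89, 90}
insert 94 → {67, 70, 71, 73, 74, 76, 77, 78, 81, 84, 86, 89, 90, 94}
insert 91 → {67, 70, 71, 73, 74, 76, 77, 78, 81, 84, 86, 89, 90, 91, 94}
insert 82 → {67, 70, 71, 73, 74, 76, 77, 78, 81, 82, 84, 86, 89, 90, 91, 94}
process next event → 67; now {70, 71, 73, 74, 76, 77, 78, 81, 82, 84, 86, 89, 90, 91, 94}
insert 75 → {70, 71, 73, 74, 75, 76, 77, 78, 81, 82, 84, 86, 89, 90, 91, 94}
process next event → 70; now {71, 73, 74, 75, 76, 77, 78, 81, 82, 84, 86, 89, 90, 91, 94}
process next event → 71; now {73, 74, 75, 76, 77, 78, 81, 82, 84, 86, 89, 90, 91, 94}
process next event → 73; now {74, 75, 76, 77, 78, 81, 82, 84, 86, 89, 90, 91, 94}
insert 88 → {74, 75, 76, 77, 78, 81, 82, 84, 86, 88, 89, 90, 91, 94}
insert 64 → {64, 74, 75, 76, 77, 78, 81, 82, 84, 86, 88, 89, 90, 91, 94}
insert 63 → {63, 64, 74, 75, 76, 77, 78, 81, 82, 84, 86, 88, 89, 90, 91, 94}
insert 69 → {63, 64, 69, 74, 75, 76, 77, 78, 81, 82, 84, 86, 88, 89, 90, 91, 94}
process next event → 63; now {64, 69, 74, 75, 76, 77, 78, 81, 82, 84, 86, 88, 89, 90, 91, 94}
process next event → 64; now {69, 74, 75, 76, 77, 78, 81, 82, 84, 86, 88, 89, 90, 91, 94}
insert 87 → {69, 74, 75, 76, 77, 78, 81, 82, 84, 86, 87, 88, 89, 90, 91, 94}
insert 72 → {69, 72, 74, 75, 76, 77, 78, 81, 82, 84, 86, 87, 88, 89, 90, 91, 94}
insert 65 → {65, 69, 72, 74, 75, 76, 77, 78, 81, 82, 84, 86, 87, 88, 89, 90, 91, 94}
insert 68 → {65, 68, 69, 72, 74, 75, 76, 77, 78, 81, 82, 84, 86, 87, 88, 89, 90, 91, 94}
process next event → 65; now {68, 69, 72, 74, 75, 76, 77, 78, 81, 82, 84, 86, 87, 88, 89, 90, 91, 94}
insert 79 → {68, 69, 72, 74, 75, 76, 77, 78, 79, 81, 82, 84, 86, 87, 88, 89, 90, 91, 94}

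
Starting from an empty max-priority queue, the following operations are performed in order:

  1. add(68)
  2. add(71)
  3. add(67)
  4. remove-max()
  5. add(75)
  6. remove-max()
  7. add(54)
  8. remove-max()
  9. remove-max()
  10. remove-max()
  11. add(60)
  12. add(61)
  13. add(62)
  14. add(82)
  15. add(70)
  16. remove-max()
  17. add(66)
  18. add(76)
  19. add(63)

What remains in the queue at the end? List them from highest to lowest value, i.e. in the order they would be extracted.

76, 70, 66, 63, 62, 61, 60

insert 68 → {68}
insert 71 → {71, 68}
insert 67 → {71, 68, 67}
remove-max → 71; now {68, 67}
insert 75 → {75, 68, 67}
remove-max → 75; now {68, 67}
insert 54 → {68, 67, 54}
remove-max → 68; now {67, 54}
remove-max → 67; now {54}
remove-max → 54; now {}
insert 60 → {60}
insert 61 → {61, 60}
insert 62 → {62, 61, 60}
insert 82 → {82, 62, 61, 60}
insert 70 → {82, 70, 62, 61, 60}
remove-max → 82; now {70, 62, 61, 60}
insert 66 → {70, 66, 62, 61, 60}
insert 76 → {76, 70, 66, 62, 61, 60}
insert 63 → {76, 70, 66, 63, 62, 61, 60}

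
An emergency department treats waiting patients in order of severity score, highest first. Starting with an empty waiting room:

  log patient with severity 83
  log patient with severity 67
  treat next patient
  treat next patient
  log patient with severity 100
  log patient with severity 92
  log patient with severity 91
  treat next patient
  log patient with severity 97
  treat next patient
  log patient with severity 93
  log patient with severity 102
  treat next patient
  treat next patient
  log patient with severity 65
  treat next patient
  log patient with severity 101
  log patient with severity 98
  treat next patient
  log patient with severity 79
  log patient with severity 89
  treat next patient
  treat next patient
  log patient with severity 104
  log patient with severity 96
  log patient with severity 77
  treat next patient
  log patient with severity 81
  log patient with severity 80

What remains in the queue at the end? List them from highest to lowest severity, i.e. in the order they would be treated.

[96, 89, 81, 80, 79, 77, 65]

insert 83 → {83}
insert 67 → {83, 67}
treat next patient → 83; now {67}
treat next patient → 67; now {}
insert 100 → {100}
insert 92 → {100, 92}
insert 91 → {100, 92, 91}
treat next patient → 100; now {92, 91}
insert 97 → {97, 92, 91}
treat next patient → 97; now {92, 91}
insert 93 → {93, 92, 91}
insert 102 → {102, 93, 92, 91}
treat next patient → 102; now {93, 92, 91}
treat next patient → 93; now {92, 91}
insert 65 → {92, 91, 65}
treat next patient → 92; now {91, 65}
insert 101 → {101, 91, 65}
insert 98 → {101, 98, 91, 65}
treat next patient → 101; now {98, 91, 65}
insert 79 → {98, 91, 79, 65}
insert 89 → {98, 91, 89, 79, 65}
treat next patient → 98; now {91, 89, 79, 65}
treat next patient → 91; now {89, 79, 65}
insert 104 → {104, 89, 79, 65}
insert 96 → {104, 96, 89, 79, 65}
insert 77 → {104, 96, 89, 79, 77, 65}
treat next patient → 104; now {96, 89, 79, 77, 65}
insert 81 → {96, 89, 81, 79, 77, 65}
insert 80 → {96, 89, 81, 80, 79, 77, 65}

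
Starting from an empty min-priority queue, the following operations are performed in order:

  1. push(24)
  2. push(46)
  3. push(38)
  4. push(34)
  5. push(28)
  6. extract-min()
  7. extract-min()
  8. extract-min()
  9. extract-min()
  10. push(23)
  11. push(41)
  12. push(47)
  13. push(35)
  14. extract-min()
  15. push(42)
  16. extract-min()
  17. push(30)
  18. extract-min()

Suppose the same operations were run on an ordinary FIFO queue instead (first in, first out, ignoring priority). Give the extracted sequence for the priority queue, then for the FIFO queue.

insert 24 → {24}
insert 46 → {24, 46}
insert 38 → {24, 38, 46}
insert 34 → {24, 34, 38, 46}
insert 28 → {24, 28, 34, 38, 46}
extract-min → 24; now {28, 34, 38, 46}
extract-min → 28; now {34, 38, 46}
extract-min → 34; now {38, 46}
extract-min → 38; now {46}
insert 23 → {23, 46}
insert 41 → {23, 41, 46}
insert 47 → {23, 41, 46, 47}
insert 35 → {23, 35, 41, 46, 47}
extract-min → 23; now {35, 41, 46, 47}
insert 42 → {35, 41, 42, 46, 47}
extract-min → 35; now {41, 42, 46, 47}
insert 30 → {30, 41, 42, 46, 47}
extract-min → 30; now {41, 42, 46, 47}

priority queue: 24 → 28 → 34 → 38 → 23 → 35 → 30; FIFO queue: 24 → 46 → 38 → 34 → 28 → 23 → 41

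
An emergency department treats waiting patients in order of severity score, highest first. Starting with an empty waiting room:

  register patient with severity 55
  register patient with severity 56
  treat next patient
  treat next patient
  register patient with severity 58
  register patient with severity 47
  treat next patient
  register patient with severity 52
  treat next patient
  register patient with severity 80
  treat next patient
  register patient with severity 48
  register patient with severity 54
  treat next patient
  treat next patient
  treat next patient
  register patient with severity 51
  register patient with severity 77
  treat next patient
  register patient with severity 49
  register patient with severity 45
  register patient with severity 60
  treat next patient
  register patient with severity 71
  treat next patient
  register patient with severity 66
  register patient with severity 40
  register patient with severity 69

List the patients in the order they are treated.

56 → 55 → 58 → 52 → 80 → 54 → 48 → 47 → 77 → 60 → 71

insert 55 → {55}
insert 56 → {56, 55}
treat next patient → 56; now {55}
treat next patient → 55; now {}
insert 58 → {58}
insert 47 → {58, 47}
treat next patient → 58; now {47}
insert 52 → {52, 47}
treat next patient → 52; now {47}
insert 80 → {80, 47}
treat next patient → 80; now {47}
insert 48 → {48, 47}
insert 54 → {54, 48, 47}
treat next patient → 54; now {48, 47}
treat next patient → 48; now {47}
treat next patient → 47; now {}
insert 51 → {51}
insert 77 → {77, 51}
treat next patient → 77; now {51}
insert 49 → {51, 49}
insert 45 → {51, 49, 45}
insert 60 → {60, 51, 49, 45}
treat next patient → 60; now {51, 49, 45}
insert 71 → {71, 51, 49, 45}
treat next patient → 71; now {51, 49, 45}
insert 66 → {66, 51, 49, 45}
insert 40 → {66, 51, 49, 45, 40}
insert 69 → {69, 66, 51, 49, 45, 40}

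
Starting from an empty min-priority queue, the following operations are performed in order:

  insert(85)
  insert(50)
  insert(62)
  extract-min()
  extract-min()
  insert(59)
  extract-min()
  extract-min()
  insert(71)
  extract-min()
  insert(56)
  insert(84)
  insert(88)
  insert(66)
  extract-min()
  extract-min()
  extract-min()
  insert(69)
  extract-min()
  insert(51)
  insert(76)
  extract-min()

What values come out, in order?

insert 85 → {85}
insert 50 → {50, 85}
insert 62 → {50, 62, 85}
extract-min → 50; now {62, 85}
extract-min → 62; now {85}
insert 59 → {59, 85}
extract-min → 59; now {85}
extract-min → 85; now {}
insert 71 → {71}
extract-min → 71; now {}
insert 56 → {56}
insert 84 → {56, 84}
insert 88 → {56, 84, 88}
insert 66 → {56, 66, 84, 88}
extract-min → 56; now {66, 84, 88}
extract-min → 66; now {84, 88}
extract-min → 84; now {88}
insert 69 → {69, 88}
extract-min → 69; now {88}
insert 51 → {51, 88}
insert 76 → {51, 76, 88}
extract-min → 51; now {76, 88}

50, 62, 59, 85, 71, 56, 66, 84, 69, 51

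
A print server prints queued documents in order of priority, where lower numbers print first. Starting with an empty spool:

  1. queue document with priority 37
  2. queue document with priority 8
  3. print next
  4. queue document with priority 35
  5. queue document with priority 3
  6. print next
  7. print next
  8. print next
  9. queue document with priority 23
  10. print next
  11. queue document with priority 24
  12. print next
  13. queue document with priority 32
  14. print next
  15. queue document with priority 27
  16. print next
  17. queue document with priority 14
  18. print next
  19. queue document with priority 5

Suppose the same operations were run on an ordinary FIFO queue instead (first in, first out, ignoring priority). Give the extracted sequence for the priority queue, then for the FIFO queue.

priority queue: 8, 3, 35, 37, 23, 24, 32, 27, 14; FIFO queue: 37, 8, 35, 3, 23, 24, 32, 27, 14

insert 37 → {37}
insert 8 → {8, 37}
print next → 8; now {37}
insert 35 → {35, 37}
insert 3 → {3, 35, 37}
print next → 3; now {35, 37}
print next → 35; now {37}
print next → 37; now {}
insert 23 → {23}
print next → 23; now {}
insert 24 → {24}
print next → 24; now {}
insert 32 → {32}
print next → 32; now {}
insert 27 → {27}
print next → 27; now {}
insert 14 → {14}
print next → 14; now {}
insert 5 → {5}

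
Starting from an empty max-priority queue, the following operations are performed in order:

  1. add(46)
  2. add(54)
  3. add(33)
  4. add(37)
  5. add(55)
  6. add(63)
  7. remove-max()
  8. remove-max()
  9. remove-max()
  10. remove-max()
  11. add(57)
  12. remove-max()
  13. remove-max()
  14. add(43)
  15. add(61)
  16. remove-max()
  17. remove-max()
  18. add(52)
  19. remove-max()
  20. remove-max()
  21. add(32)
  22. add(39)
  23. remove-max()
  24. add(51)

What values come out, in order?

insert 46 → {46}
insert 54 → {54, 46}
insert 33 → {54, 46, 33}
insert 37 → {54, 46, 37, 33}
insert 55 → {55, 54, 46, 37, 33}
insert 63 → {63, 55, 54, 46, 37, 33}
remove-max → 63; now {55, 54, 46, 37, 33}
remove-max → 55; now {54, 46, 37, 33}
remove-max → 54; now {46, 37, 33}
remove-max → 46; now {37, 33}
insert 57 → {57, 37, 33}
remove-max → 57; now {37, 33}
remove-max → 37; now {33}
insert 43 → {43, 33}
insert 61 → {61, 43, 33}
remove-max → 61; now {43, 33}
remove-max → 43; now {33}
insert 52 → {52, 33}
remove-max → 52; now {33}
remove-max → 33; now {}
insert 32 → {32}
insert 39 → {39, 32}
remove-max → 39; now {32}
insert 51 → {51, 32}

[63, 55, 54, 46, 57, 37, 61, 43, 52, 33, 39]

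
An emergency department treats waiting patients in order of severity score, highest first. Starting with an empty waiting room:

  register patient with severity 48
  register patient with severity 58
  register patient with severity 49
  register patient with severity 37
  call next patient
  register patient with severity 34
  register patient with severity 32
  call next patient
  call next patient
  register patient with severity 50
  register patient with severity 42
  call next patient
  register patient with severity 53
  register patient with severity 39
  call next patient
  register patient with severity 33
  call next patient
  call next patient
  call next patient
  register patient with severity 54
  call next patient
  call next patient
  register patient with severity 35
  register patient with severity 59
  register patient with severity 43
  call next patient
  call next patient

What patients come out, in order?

insert 48 → {48}
insert 58 → {58, 48}
insert 49 → {58, 49, 48}
insert 37 → {58, 49, 48, 37}
call next patient → 58; now {49, 48, 37}
insert 34 → {49, 48, 37, 34}
insert 32 → {49, 48, 37, 34, 32}
call next patient → 49; now {48, 37, 34, 32}
call next patient → 48; now {37, 34, 32}
insert 50 → {50, 37, 34, 32}
insert 42 → {50, 42, 37, 34, 32}
call next patient → 50; now {42, 37, 34, 32}
insert 53 → {53, 42, 37, 34, 32}
insert 39 → {53, 42, 39, 37, 34, 32}
call next patient → 53; now {42, 39, 37, 34, 32}
insert 33 → {42, 39, 37, 34, 33, 32}
call next patient → 42; now {39, 37, 34, 33, 32}
call next patient → 39; now {37, 34, 33, 32}
call next patient → 37; now {34, 33, 32}
insert 54 → {54, 34, 33, 32}
call next patient → 54; now {34, 33, 32}
call next patient → 34; now {33, 32}
insert 35 → {35, 33, 32}
insert 59 → {59, 35, 33, 32}
insert 43 → {59, 43, 35, 33, 32}
call next patient → 59; now {43, 35, 33, 32}
call next patient → 43; now {35, 33, 32}

58, 49, 48, 50, 53, 42, 39, 37, 54, 34, 59, 43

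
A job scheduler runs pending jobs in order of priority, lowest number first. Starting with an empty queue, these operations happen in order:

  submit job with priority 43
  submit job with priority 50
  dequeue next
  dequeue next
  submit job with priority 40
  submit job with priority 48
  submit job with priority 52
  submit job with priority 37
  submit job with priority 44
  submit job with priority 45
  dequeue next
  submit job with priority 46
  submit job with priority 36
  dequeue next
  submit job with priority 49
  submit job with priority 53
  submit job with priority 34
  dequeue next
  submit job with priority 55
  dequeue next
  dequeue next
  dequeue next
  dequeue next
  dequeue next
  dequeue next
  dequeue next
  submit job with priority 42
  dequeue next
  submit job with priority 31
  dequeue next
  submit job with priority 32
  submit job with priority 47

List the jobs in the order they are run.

[43, 50, 37, 36, 34, 40, 44, 45, 46, 48, 49, 52, 42, 31]

insert 43 → {43}
insert 50 → {43, 50}
dequeue next → 43; now {50}
dequeue next → 50; now {}
insert 40 → {40}
insert 48 → {40, 48}
insert 52 → {40, 48, 52}
insert 37 → {37, 40, 48, 52}
insert 44 → {37, 40, 44, 48, 52}
insert 45 → {37, 40, 44, 45, 48, 52}
dequeue next → 37; now {40, 44, 45, 48, 52}
insert 46 → {40, 44, 45, 46, 48, 52}
insert 36 → {36, 40, 44, 45, 46, 48, 52}
dequeue next → 36; now {40, 44, 45, 46, 48, 52}
insert 49 → {40, 44, 45, 46, 48, 49, 52}
insert 53 → {40, 44, 45, 46, 48, 49, 52, 53}
insert 34 → {34, 40, 44, 45, 46, 48, 49, 52, 53}
dequeue next → 34; now {40, 44, 45, 46, 48, 49, 52, 53}
insert 55 → {40, 44, 45, 46, 48, 49, 52, 53, 55}
dequeue next → 40; now {44, 45, 46, 48, 49, 52, 53, 55}
dequeue next → 44; now {45, 46, 48, 49, 52, 53, 55}
dequeue next → 45; now {46, 48, 49, 52, 53, 55}
dequeue next → 46; now {48, 49, 52, 53, 55}
dequeue next → 48; now {49, 52, 53, 55}
dequeue next → 49; now {52, 53, 55}
dequeue next → 52; now {53, 55}
insert 42 → {42, 53, 55}
dequeue next → 42; now {53, 55}
insert 31 → {31, 53, 55}
dequeue next → 31; now {53, 55}
insert 32 → {32, 53, 55}
insert 47 → {32, 47, 53, 55}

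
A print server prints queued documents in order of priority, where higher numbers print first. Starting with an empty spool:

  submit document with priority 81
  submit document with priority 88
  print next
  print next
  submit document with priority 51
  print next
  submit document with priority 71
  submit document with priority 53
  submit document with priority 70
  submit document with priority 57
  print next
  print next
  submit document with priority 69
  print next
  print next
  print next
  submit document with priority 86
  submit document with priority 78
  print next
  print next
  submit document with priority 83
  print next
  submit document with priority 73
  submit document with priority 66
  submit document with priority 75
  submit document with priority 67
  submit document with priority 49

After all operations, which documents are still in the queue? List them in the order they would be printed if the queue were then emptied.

75 → 73 → 67 → 66 → 49

insert 81 → {81}
insert 88 → {88, 81}
print next → 88; now {81}
print next → 81; now {}
insert 51 → {51}
print next → 51; now {}
insert 71 → {71}
insert 53 → {71, 53}
insert 70 → {71, 70, 53}
insert 57 → {71, 70, 57, 53}
print next → 71; now {70, 57, 53}
print next → 70; now {57, 53}
insert 69 → {69, 57, 53}
print next → 69; now {57, 53}
print next → 57; now {53}
print next → 53; now {}
insert 86 → {86}
insert 78 → {86, 78}
print next → 86; now {78}
print next → 78; now {}
insert 83 → {83}
print next → 83; now {}
insert 73 → {73}
insert 66 → {73, 66}
insert 75 → {75, 73, 66}
insert 67 → {75, 73, 67, 66}
insert 49 → {75, 73, 67, 66, 49}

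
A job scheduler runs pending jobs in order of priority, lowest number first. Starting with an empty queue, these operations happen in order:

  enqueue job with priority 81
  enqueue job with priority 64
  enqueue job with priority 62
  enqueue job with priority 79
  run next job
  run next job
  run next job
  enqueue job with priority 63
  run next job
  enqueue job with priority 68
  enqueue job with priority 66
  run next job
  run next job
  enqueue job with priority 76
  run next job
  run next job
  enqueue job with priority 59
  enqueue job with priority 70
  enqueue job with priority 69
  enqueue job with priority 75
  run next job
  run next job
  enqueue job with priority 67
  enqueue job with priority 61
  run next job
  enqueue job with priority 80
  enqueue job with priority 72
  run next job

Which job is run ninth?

59

insert 81 → {81}
insert 64 → {64, 81}
insert 62 → {62, 64, 81}
insert 79 → {62, 64, 79, 81}
run next job → 62; now {64, 79, 81}
run next job → 64; now {79, 81}
run next job → 79; now {81}
insert 63 → {63, 81}
run next job → 63; now {81}
insert 68 → {68, 81}
insert 66 → {66, 68, 81}
run next job → 66; now {68, 81}
run next job → 68; now {81}
insert 76 → {76, 81}
run next job → 76; now {81}
run next job → 81; now {}
insert 59 → {59}
insert 70 → {59, 70}
insert 69 → {59, 69, 70}
insert 75 → {59, 69, 70, 75}
run next job → 59; now {69, 70, 75}
run next job → 69; now {70, 75}
insert 67 → {67, 70, 75}
insert 61 → {61, 67, 70, 75}
run next job → 61; now {67, 70, 75}
insert 80 → {67, 70, 75, 80}
insert 72 → {67, 70, 72, 75, 80}
run next job → 67; now {70, 72, 75, 80}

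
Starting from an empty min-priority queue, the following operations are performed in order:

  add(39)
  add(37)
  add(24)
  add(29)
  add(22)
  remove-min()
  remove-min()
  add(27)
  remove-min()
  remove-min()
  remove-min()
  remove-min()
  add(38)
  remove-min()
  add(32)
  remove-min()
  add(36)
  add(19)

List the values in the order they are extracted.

insert 39 → {39}
insert 37 → {37, 39}
insert 24 → {24, 37, 39}
insert 29 → {24, 29, 37, 39}
insert 22 → {22, 24, 29, 37, 39}
remove-min → 22; now {24, 29, 37, 39}
remove-min → 24; now {29, 37, 39}
insert 27 → {27, 29, 37, 39}
remove-min → 27; now {29, 37, 39}
remove-min → 29; now {37, 39}
remove-min → 37; now {39}
remove-min → 39; now {}
insert 38 → {38}
remove-min → 38; now {}
insert 32 → {32}
remove-min → 32; now {}
insert 36 → {36}
insert 19 → {19, 36}

22, 24, 27, 29, 37, 39, 38, 32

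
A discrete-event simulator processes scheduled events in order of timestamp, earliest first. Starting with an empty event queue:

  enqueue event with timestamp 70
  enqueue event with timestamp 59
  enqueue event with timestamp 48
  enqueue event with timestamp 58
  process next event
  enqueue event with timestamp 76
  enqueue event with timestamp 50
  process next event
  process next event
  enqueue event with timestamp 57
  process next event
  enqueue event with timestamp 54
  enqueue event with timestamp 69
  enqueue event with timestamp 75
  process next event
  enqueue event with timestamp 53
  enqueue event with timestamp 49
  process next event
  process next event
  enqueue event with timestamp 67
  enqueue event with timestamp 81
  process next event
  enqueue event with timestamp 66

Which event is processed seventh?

53

insert 70 → {70}
insert 59 → {59, 70}
insert 48 → {48, 59, 70}
insert 58 → {48, 58, 59, 70}
process next event → 48; now {58, 59, 70}
insert 76 → {58, 59, 70, 76}
insert 50 → {50, 58, 59, 70, 76}
process next event → 50; now {58, 59, 70, 76}
process next event → 58; now {59, 70, 76}
insert 57 → {57, 59, 70, 76}
process next event → 57; now {59, 70, 76}
insert 54 → {54, 59, 70, 76}
insert 69 → {54, 59, 69, 70, 76}
insert 75 → {54, 59, 69, 70, 75, 76}
process next event → 54; now {59, 69, 70, 75, 76}
insert 53 → {53, 59, 69, 70, 75, 76}
insert 49 → {49, 53, 59, 69, 70, 75, 76}
process next event → 49; now {53, 59, 69, 70, 75, 76}
process next event → 53; now {59, 69, 70, 75, 76}
insert 67 → {59, 67, 69, 70, 75, 76}
insert 81 → {59, 67, 69, 70, 75, 76, 81}
process next event → 59; now {67, 69, 70, 75, 76, 81}
insert 66 → {66, 67, 69, 70, 75, 76, 81}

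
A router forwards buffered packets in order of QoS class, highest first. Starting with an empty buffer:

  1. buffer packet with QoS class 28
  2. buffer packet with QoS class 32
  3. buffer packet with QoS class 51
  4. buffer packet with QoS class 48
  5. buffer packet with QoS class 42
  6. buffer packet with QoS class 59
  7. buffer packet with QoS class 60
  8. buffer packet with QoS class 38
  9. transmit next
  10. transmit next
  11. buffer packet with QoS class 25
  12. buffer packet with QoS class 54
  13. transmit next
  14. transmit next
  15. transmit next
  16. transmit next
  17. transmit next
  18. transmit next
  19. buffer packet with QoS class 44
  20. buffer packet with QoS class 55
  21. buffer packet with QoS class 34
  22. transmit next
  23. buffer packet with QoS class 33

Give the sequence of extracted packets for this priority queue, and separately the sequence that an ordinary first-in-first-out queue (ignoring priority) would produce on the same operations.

priority queue: 60 → 59 → 54 → 51 → 48 → 42 → 38 → 32 → 55; FIFO queue: [28, 32, 51, 48, 42, 59, 60, 38, 25]

insert 28 → {28}
insert 32 → {32, 28}
insert 51 → {51, 32, 28}
insert 48 → {51, 48, 32, 28}
insert 42 → {51, 48, 42, 32, 28}
insert 59 → {59, 51, 48, 42, 32, 28}
insert 60 → {60, 59, 51, 48, 42, 32, 28}
insert 38 → {60, 59, 51, 48, 42, 38, 32, 28}
transmit next → 60; now {59, 51, 48, 42, 38, 32, 28}
transmit next → 59; now {51, 48, 42, 38, 32, 28}
insert 25 → {51, 48, 42, 38, 32, 28, 25}
insert 54 → {54, 51, 48, 42, 38, 32, 28, 25}
transmit next → 54; now {51, 48, 42, 38, 32, 28, 25}
transmit next → 51; now {48, 42, 38, 32, 28, 25}
transmit next → 48; now {42, 38, 32, 28, 25}
transmit next → 42; now {38, 32, 28, 25}
transmit next → 38; now {32, 28, 25}
transmit next → 32; now {28, 25}
insert 44 → {44, 28, 25}
insert 55 → {55, 44, 28, 25}
insert 34 → {55, 44, 34, 28, 25}
transmit next → 55; now {44, 34, 28, 25}
insert 33 → {44, 34, 33, 28, 25}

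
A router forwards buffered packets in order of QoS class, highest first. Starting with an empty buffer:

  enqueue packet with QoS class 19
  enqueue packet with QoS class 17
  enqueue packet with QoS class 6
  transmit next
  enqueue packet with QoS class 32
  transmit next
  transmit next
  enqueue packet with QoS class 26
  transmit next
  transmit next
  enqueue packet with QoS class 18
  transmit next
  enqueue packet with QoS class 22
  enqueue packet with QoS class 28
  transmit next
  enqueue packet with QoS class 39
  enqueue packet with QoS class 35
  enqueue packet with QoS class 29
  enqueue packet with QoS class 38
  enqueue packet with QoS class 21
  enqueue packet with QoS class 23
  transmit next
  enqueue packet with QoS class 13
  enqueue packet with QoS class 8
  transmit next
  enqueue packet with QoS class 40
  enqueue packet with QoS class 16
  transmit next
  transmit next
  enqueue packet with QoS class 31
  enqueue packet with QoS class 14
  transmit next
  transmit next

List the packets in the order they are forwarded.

insert 19 → {19}
insert 17 → {19, 17}
insert 6 → {19, 17, 6}
transmit next → 19; now {17, 6}
insert 32 → {32, 17, 6}
transmit next → 32; now {17, 6}
transmit next → 17; now {6}
insert 26 → {26, 6}
transmit next → 26; now {6}
transmit next → 6; now {}
insert 18 → {18}
transmit next → 18; now {}
insert 22 → {22}
insert 28 → {28, 22}
transmit next → 28; now {22}
insert 39 → {39, 22}
insert 35 → {39, 35, 22}
insert 29 → {39, 35, 29, 22}
insert 38 → {39, 38, 35, 29, 22}
insert 21 → {39, 38, 35, 29, 22, 21}
insert 23 → {39, 38, 35, 29, 23, 22, 21}
transmit next → 39; now {38, 35, 29, 23, 22, 21}
insert 13 → {38, 35, 29, 23, 22, 21, 13}
insert 8 → {38, 35, 29, 23, 22, 21, 13, 8}
transmit next → 38; now {35, 29, 23, 22, 21, 13, 8}
insert 40 → {40, 35, 29, 23, 22, 21, 13, 8}
insert 16 → {40, 35, 29, 23, 22, 21, 16, 13, 8}
transmit next → 40; now {35, 29, 23, 22, 21, 16, 13, 8}
transmit next → 35; now {29, 23, 22, 21, 16, 13, 8}
insert 31 → {31, 29, 23, 22, 21, 16, 13, 8}
insert 14 → {31, 29, 23, 22, 21, 16, 14, 13, 8}
transmit next → 31; now {29, 23, 22, 21, 16, 14, 13, 8}
transmit next → 29; now {23, 22, 21, 16, 14, 13, 8}

19, 32, 17, 26, 6, 18, 28, 39, 38, 40, 35, 31, 29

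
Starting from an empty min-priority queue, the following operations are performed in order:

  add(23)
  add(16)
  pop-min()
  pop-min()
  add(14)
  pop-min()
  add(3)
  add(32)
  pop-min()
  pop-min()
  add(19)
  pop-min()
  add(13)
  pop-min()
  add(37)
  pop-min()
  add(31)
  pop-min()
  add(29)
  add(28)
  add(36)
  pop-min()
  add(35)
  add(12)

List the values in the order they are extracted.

16 → 23 → 14 → 3 → 32 → 19 → 13 → 37 → 31 → 28

insert 23 → {23}
insert 16 → {16, 23}
pop-min → 16; now {23}
pop-min → 23; now {}
insert 14 → {14}
pop-min → 14; now {}
insert 3 → {3}
insert 32 → {3, 32}
pop-min → 3; now {32}
pop-min → 32; now {}
insert 19 → {19}
pop-min → 19; now {}
insert 13 → {13}
pop-min → 13; now {}
insert 37 → {37}
pop-min → 37; now {}
insert 31 → {31}
pop-min → 31; now {}
insert 29 → {29}
insert 28 → {28, 29}
insert 36 → {28, 29, 36}
pop-min → 28; now {29, 36}
insert 35 → {29, 35, 36}
insert 12 → {12, 29, 35, 36}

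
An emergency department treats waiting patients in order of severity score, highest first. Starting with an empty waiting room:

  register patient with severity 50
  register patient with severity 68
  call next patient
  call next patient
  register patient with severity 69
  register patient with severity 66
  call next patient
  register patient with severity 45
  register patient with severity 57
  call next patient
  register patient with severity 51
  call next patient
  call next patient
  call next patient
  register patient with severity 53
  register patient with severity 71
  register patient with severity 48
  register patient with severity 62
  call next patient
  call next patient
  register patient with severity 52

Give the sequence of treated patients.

68, 50, 69, 66, 57, 51, 45, 71, 62

insert 50 → {50}
insert 68 → {68, 50}
call next patient → 68; now {50}
call next patient → 50; now {}
insert 69 → {69}
insert 66 → {69, 66}
call next patient → 69; now {66}
insert 45 → {66, 45}
insert 57 → {66, 57, 45}
call next patient → 66; now {57, 45}
insert 51 → {57, 51, 45}
call next patient → 57; now {51, 45}
call next patient → 51; now {45}
call next patient → 45; now {}
insert 53 → {53}
insert 71 → {71, 53}
insert 48 → {71, 53, 48}
insert 62 → {71, 62, 53, 48}
call next patient → 71; now {62, 53, 48}
call next patient → 62; now {53, 48}
insert 52 → {53, 52, 48}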